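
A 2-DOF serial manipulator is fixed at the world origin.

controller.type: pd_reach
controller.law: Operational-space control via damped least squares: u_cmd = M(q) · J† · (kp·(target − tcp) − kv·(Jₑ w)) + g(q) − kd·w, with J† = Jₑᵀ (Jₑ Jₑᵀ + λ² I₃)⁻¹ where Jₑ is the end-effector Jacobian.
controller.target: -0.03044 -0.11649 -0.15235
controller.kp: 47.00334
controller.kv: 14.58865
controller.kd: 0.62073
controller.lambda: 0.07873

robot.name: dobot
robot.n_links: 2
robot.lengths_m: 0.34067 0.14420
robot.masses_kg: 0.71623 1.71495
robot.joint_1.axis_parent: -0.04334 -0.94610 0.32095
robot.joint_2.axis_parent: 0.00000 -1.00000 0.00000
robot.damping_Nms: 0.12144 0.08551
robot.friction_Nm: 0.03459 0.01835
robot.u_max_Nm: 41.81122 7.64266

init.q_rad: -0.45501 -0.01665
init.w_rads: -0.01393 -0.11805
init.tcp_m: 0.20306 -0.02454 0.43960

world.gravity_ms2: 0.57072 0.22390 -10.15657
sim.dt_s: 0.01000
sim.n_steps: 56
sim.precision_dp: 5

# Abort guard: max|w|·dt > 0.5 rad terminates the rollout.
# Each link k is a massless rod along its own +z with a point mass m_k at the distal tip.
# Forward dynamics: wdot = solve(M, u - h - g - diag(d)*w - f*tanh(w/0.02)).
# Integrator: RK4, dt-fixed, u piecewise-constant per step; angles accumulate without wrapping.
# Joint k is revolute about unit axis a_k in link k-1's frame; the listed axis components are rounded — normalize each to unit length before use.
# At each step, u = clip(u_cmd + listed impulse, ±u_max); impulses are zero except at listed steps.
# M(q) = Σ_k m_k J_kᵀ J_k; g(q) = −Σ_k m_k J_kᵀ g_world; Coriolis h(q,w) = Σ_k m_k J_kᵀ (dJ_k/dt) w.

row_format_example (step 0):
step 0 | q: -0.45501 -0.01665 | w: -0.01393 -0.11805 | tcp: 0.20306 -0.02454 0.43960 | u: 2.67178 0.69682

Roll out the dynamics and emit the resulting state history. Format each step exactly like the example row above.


step 1 | q: -0.45553 -0.01729 | w: -0.08867 -0.01654 | tcp: 0.20336 -0.02460 0.43946 | u: 2.98598 0.70372
step 2 | q: -0.45658 -0.01762 | w: -0.12199 -0.04656 | tcp: 0.20383 -0.02469 0.43923 | u: 3.27106 0.79169
step 3 | q: -0.45797 -0.01811 | w: -0.15539 -0.05174 | tcp: 0.20446 -0.02482 0.43893 | u: 3.51087 0.85202
step 4 | q: -0.45966 -0.01867 | w: -0.18233 -0.06152 | tcp: 0.20522 -0.02498 0.43857 | u: 3.71698 0.90724
step 5 | q: -0.46160 -0.01933 | w: -0.20525 -0.06980 | tcp: 0.20609 -0.02515 0.43815 | u: 3.89411 0.95439
step 6 | q: -0.46374 -0.02006 | w: -0.22460 -0.07761 | tcp: 0.20706 -0.02535 0.43768 | u: 4.04718 0.99537
step 7 | q: -0.46607 -0.02088 | w: -0.24099 -0.08492 | tcp: 0.20810 -0.02557 0.43717 | u: 4.18015 1.03109
step 8 | q: -0.46855 -0.02176 | w: -0.25490 -0.09184 | tcp: 0.20922 -0.02580 0.43662 | u: 4.29635 1.06245
step 9 | q: -0.47116 -0.02271 | w: -0.26671 -0.09846 | tcp: 0.21040 -0.02604 0.43604 | u: 4.39856 1.09018
step 10 | q: -0.47388 -0.02372 | w: -0.27677 -0.10486 | tcp: 0.21162 -0.02630 0.43543 | u: 4.48912 1.11489
step 11 | q: -0.47669 -0.02480 | w: -0.28535 -0.11109 | tcp: 0.21289 -0.02656 0.43479 | u: 4.56997 1.13709
step 12 | q: -0.47958 -0.02594 | w: -0.29268 -0.11721 | tcp: 0.21420 -0.02684 0.43412 | u: 4.64274 1.15721
step 13 | q: -0.48254 -0.02714 | w: -0.29895 -0.12328 | tcp: 0.21554 -0.02712 0.43344 | u: 4.70879 1.17562
step 14 | q: -0.48555 -0.02840 | w: -0.30432 -0.12932 | tcp: 0.21691 -0.02742 0.43273 | u: 4.76926 1.19261
step 15 | q: -0.48862 -0.02973 | w: -0.30892 -0.13538 | tcp: 0.21830 -0.02771 0.43201 | u: 4.82508 1.20843
step 16 | q: -0.49173 -0.03111 | w: -0.31287 -0.14149 | tcp: 0.21972 -0.02802 0.43127 | u: 4.87707 1.22329
step 17 | q: -0.49487 -0.03255 | w: -0.31625 -0.14767 | tcp: 0.22115 -0.02833 0.43051 | u: 4.92588 1.23737
step 18 | q: -0.49805 -0.03406 | w: -0.31915 -0.15394 | tcp: 0.22260 -0.02865 0.42973 | u: 4.97206 1.25082
step 19 | q: -0.50125 -0.03563 | w: -0.32162 -0.16033 | tcp: 0.22407 -0.02897 0.42894 | u: 5.01609 1.26377
step 20 | q: -0.50448 -0.03726 | w: -0.32372 -0.16685 | tcp: 0.22555 -0.02930 0.42813 | u: 5.05834 1.27630
step 21 | q: -0.50773 -0.03896 | w: -0.32549 -0.17351 | tcp: 0.22704 -0.02963 0.42731 | u: 5.09913 1.28852
step 22 | q: -0.51099 -0.04073 | w: -0.32697 -0.18035 | tcp: 0.22855 -0.02997 0.42648 | u: 5.13875 1.30049
step 23 | q: -0.51426 -0.04256 | w: -0.32818 -0.18735 | tcp: 0.23006 -0.03031 0.42563 | u: 5.17741 1.31227
step 24 | q: -0.51755 -0.04447 | w: -0.32915 -0.19455 | tcp: 0.23158 -0.03065 0.42477 | u: 5.21529 1.32392
step 25 | q: -0.52085 -0.04645 | w: -0.32989 -0.20195 | tcp: 0.23312 -0.03100 0.42390 | u: 5.25257 1.33547
step 26 | q: -0.52415 -0.04850 | w: -0.33043 -0.20956 | tcp: 0.23466 -0.03136 0.42301 | u: 5.28935 1.34697
step 27 | q: -0.52745 -0.05064 | w: -0.33077 -0.21739 | tcp: 0.23620 -0.03171 0.42211 | u: 5.32576 1.35844
step 28 | q: -0.53076 -0.05285 | w: -0.33091 -0.22546 | tcp: 0.23776 -0.03208 0.42119 | u: 5.36188 1.36990
step 29 | q: -0.53407 -0.05514 | w: -0.33088 -0.23377 | tcp: 0.23932 -0.03244 0.42027 | u: 5.39778 1.38139
step 30 | q: -0.53738 -0.05752 | w: -0.33067 -0.24234 | tcp: 0.24088 -0.03281 0.41933 | u: 5.43353 1.39291
step 31 | q: -0.54069 -0.05998 | w: -0.33028 -0.25116 | tcp: 0.24245 -0.03318 0.41838 | u: 5.46917 1.40448
step 32 | q: -0.54399 -0.06254 | w: -0.32972 -0.26027 | tcp: 0.24402 -0.03355 0.41741 | u: 5.50474 1.41611
step 33 | q: -0.54728 -0.06518 | w: -0.32898 -0.26965 | tcp: 0.24560 -0.03393 0.41644 | u: 5.54028 1.42781
step 34 | q: -0.55056 -0.06792 | w: -0.32807 -0.27933 | tcp: 0.24718 -0.03431 0.41545 | u: 5.57582 1.43960
step 35 | q: -0.55384 -0.07076 | w: -0.32698 -0.28931 | tcp: 0.24876 -0.03470 0.41445 | u: 5.61137 1.45147
step 36 | q: -0.55710 -0.07370 | w: -0.32572 -0.29961 | tcp: 0.25035 -0.03508 0.41343 | u: 5.64694 1.46343
step 37 | q: -0.56035 -0.07675 | w: -0.32428 -0.31024 | tcp: 0.25194 -0.03547 0.41241 | u: 5.68256 1.47549
step 38 | q: -0.56359 -0.07990 | w: -0.32265 -0.32120 | tcp: 0.25353 -0.03587 0.41137 | u: 5.71822 1.48766
step 39 | q: -0.56681 -0.08317 | w: -0.32083 -0.33252 | tcp: 0.25512 -0.03626 0.41032 | u: 5.75394 1.49992
step 40 | q: -0.57001 -0.08655 | w: -0.31882 -0.34419 | tcp: 0.25671 -0.03666 0.40925 | u: 5.78971 1.51230
step 41 | q: -0.57318 -0.09004 | w: -0.31661 -0.35624 | tcp: 0.25830 -0.03706 0.40818 | u: 5.82554 1.52477
step 42 | q: -0.57634 -0.09366 | w: -0.31420 -0.36867 | tcp: 0.25989 -0.03746 0.40709 | u: 5.86142 1.53736
step 43 | q: -0.57947 -0.09741 | w: -0.31158 -0.38151 | tcp: 0.26148 -0.03786 0.40599 | u: 5.89735 1.55005
step 44 | q: -0.58257 -0.10129 | w: -0.30874 -0.39476 | tcp: 0.26307 -0.03827 0.40488 | u: 5.93332 1.56285
step 45 | q: -0.58564 -0.10530 | w: -0.30568 -0.40844 | tcp: 0.26466 -0.03868 0.40375 | u: 5.96932 1.57575
step 46 | q: -0.58868 -0.10945 | w: -0.30240 -0.42257 | tcp: 0.26624 -0.03909 0.40262 | u: 6.00535 1.58876
step 47 | q: -0.59169 -0.11374 | w: -0.29889 -0.43715 | tcp: 0.26782 -0.03950 0.40147 | u: 6.04140 1.60187
step 48 | q: -0.59466 -0.11818 | w: -0.29513 -0.45222 | tcp: 0.26940 -0.03991 0.40031 | u: 6.07745 1.61508
step 49 | q: -0.59760 -0.12278 | w: -0.29113 -0.46778 | tcp: 0.27097 -0.04032 0.39913 | u: 6.11348 1.62838
step 50 | q: -0.60049 -0.12753 | w: -0.28687 -0.48385 | tcp: 0.27254 -0.04073 0.39795 | u: 6.14949 1.64178
step 51 | q: -0.60333 -0.13244 | w: -0.28236 -0.50046 | tcp: 0.27410 -0.04115 0.39675 | u: 6.18545 1.65526
step 52 | q: -0.60613 -0.13753 | w: -0.27757 -0.51762 | tcp: 0.27566 -0.04156 0.39554 | u: 6.22136 1.66882
step 53 | q: -0.60889 -0.14279 | w: -0.27252 -0.53535 | tcp: 0.27721 -0.04198 0.39432 | u: 6.25718 1.68247
step 54 | q: -0.61158 -0.14823 | w: -0.26718 -0.55369 | tcp: 0.27876 -0.04239 0.39309 | u: 6.29289 1.69618
step 55 | q: -0.61423 -0.15385 | w: -0.26155 -0.57264 | tcp: 0.28029 -0.04281 0.39184 | u: 6.32848 1.70996
step 56 | q: -0.61682 -0.15967 | w: -0.25563 -0.59224 | tcp: 0.28182 -0.04322 0.39059


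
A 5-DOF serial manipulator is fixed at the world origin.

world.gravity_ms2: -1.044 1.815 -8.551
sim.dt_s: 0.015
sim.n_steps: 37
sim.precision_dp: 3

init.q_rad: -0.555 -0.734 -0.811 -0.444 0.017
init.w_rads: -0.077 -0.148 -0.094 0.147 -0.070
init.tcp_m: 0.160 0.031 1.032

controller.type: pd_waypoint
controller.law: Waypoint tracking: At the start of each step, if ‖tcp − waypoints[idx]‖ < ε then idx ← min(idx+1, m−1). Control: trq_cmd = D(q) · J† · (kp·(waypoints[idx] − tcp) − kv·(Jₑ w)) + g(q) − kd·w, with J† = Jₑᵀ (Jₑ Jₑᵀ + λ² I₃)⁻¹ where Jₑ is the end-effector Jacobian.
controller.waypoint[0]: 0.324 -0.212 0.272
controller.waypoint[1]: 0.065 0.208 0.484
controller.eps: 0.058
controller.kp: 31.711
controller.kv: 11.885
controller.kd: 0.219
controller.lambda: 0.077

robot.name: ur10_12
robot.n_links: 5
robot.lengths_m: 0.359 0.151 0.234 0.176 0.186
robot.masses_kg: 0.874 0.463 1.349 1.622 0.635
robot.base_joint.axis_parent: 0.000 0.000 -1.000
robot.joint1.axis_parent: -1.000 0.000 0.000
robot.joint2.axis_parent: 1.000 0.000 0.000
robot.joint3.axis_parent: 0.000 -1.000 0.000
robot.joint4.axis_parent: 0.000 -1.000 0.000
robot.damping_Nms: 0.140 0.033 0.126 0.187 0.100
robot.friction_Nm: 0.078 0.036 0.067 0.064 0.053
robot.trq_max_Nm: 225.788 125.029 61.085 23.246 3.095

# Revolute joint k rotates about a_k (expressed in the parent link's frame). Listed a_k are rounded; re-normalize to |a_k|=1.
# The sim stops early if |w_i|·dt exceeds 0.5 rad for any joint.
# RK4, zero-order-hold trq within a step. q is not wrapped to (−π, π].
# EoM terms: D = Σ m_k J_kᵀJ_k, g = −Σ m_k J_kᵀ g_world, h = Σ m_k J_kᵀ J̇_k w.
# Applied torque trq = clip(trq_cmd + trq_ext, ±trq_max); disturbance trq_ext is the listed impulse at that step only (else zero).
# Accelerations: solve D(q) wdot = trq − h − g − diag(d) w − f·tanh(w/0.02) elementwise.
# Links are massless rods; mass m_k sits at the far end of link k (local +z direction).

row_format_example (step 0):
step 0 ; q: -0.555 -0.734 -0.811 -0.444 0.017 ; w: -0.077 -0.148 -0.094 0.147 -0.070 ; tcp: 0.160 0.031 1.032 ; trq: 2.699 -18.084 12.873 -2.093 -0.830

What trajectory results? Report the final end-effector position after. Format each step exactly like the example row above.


step 1 ; q: -0.552 -0.745 -0.823 -0.445 0.016 ; w: 0.489 -1.349 -1.444 -0.186 -0.119 ; tcp: 0.161 0.030 1.030 ; trq: 2.312 -15.118 11.430 -1.376 -0.608
step 2 ; q: -0.542 -0.772 -0.851 -0.449 0.014 ; w: 0.771 -2.211 -2.334 -0.428 -0.167 ; tcp: 0.164 0.028 1.027 ; trq: 2.044 -12.407 9.954 -0.830 -0.438
step 3 ; q: -0.529 -0.810 -0.891 -0.457 0.011 ; w: 0.906 -2.831 -2.916 -0.613 -0.232 ; tcp: 0.169 0.024 1.021 ; trq: 1.857 -9.911 8.504 -0.370 -0.292
step 4 ; q: -0.515 -0.856 -0.937 -0.467 0.007 ; w: 0.978 -3.281 -3.295 -0.766 -0.287 ; tcp: 0.175 0.020 1.014 ; trq: 1.723 -7.619 7.124 0.032 -0.169
step 5 ; q: -0.500 -0.907 -0.989 -0.480 0.003 ; w: 1.031 -3.609 -3.542 -0.900 -0.330 ; tcp: 0.182 0.015 1.005 ; trq: 1.625 -5.530 5.846 0.394 -0.063
step 6 ; q: -0.484 -0.963 -1.043 -0.494 -0.002 ; w: 1.085 -3.845 -3.699 -1.018 -0.367 ; tcp: 0.190 0.009 0.996 ; trq: 1.552 -3.641 4.687 0.726 0.031
step 7 ; q: -0.467 -1.022 -1.099 -0.511 -0.008 ; w: 1.149 -4.011 -3.793 -1.125 -0.400 ; tcp: 0.198 0.003 0.985 ; trq: 1.495 -1.951 3.658 1.033 0.114
step 8 ; q: -0.449 -1.083 -1.156 -0.528 -0.014 ; w: 1.222 -4.119 -3.841 -1.223 -0.432 ; tcp: 0.207 -0.004 0.974 ; trq: 1.445 -0.455 2.759 1.318 0.191
step 9 ; q: -0.430 -1.145 -1.214 -0.547 -0.021 ; w: 1.304 -4.179 -3.852 -1.314 -0.464 ; tcp: 0.216 -0.011 0.961 ; trq: 1.394 0.855 1.987 1.584 0.262
step 10 ; q: -0.410 -1.208 -1.271 -0.568 -0.028 ; w: 1.391 -4.197 -3.835 -1.401 -0.496 ; tcp: 0.225 -0.019 0.948 ; trq: 1.337 1.988 1.337 1.832 0.329
step 11 ; q: -0.388 -1.271 -1.329 -0.589 -0.036 ; w: 1.480 -4.180 -3.795 -1.483 -0.528 ; tcp: 0.234 -0.027 0.934 ; trq: 1.267 2.955 0.798 2.062 0.391
step 12 ; q: -0.365 -1.333 -1.385 -0.612 -0.044 ; w: 1.570 -4.130 -3.737 -1.561 -0.561 ; tcp: 0.243 -0.035 0.919 ; trq: 1.183 3.768 0.363 2.276 0.451
step 13 ; q: -0.341 -1.394 -1.441 -0.636 -0.053 ; w: 1.656 -4.051 -3.662 -1.635 -0.593 ; tcp: 0.252 -0.043 0.904 ; trq: 1.083 4.438 0.021 2.475 0.508
step 14 ; q: -0.316 -1.454 -1.495 -0.661 -0.062 ; w: 1.736 -3.948 -3.576 -1.705 -0.625 ; tcp: 0.260 -0.051 0.889 ; trq: 0.966 4.977 -0.238 2.659 0.562
step 15 ; q: -0.289 -1.513 -1.548 -0.687 -0.071 ; w: 1.809 -3.822 -3.478 -1.769 -0.656 ; tcp: 0.268 -0.059 0.873 ; trq: 0.835 5.396 -0.422 2.829 0.614
step 16 ; q: -0.262 -1.569 -1.599 -0.714 -0.081 ; w: 1.872 -3.677 -3.373 -1.827 -0.685 ; tcp: 0.275 -0.067 0.856 ; trq: 0.693 5.706 -0.539 2.987 0.664
step 17 ; q: -0.233 -1.623 -1.649 -0.742 -0.092 ; w: 1.925 -3.514 -3.261 -1.879 -0.711 ; tcp: 0.282 -0.075 0.840 ; trq: 0.544 5.917 -0.598 3.132 0.711
step 18 ; q: -0.204 -1.674 -1.697 -0.770 -0.103 ; w: 1.965 -3.338 -3.143 -1.923 -0.735 ; tcp: 0.288 -0.083 0.823 ; trq: 0.392 6.040 -0.605 3.266 0.755
step 19 ; q: -0.174 -1.723 -1.743 -0.799 -0.114 ; w: 1.992 -3.149 -3.022 -1.960 -0.756 ; tcp: 0.294 -0.090 0.806 ; trq: 0.243 6.084 -0.566 3.390 0.798
step 20 ; q: -0.144 -1.769 -1.787 -0.829 -0.125 ; w: 2.004 -2.951 -2.899 -1.988 -0.774 ; tcp: 0.299 -0.097 0.790 ; trq: 0.102 6.059 -0.487 3.503 0.837
step 21 ; q: -0.114 -1.811 -1.830 -0.859 -0.137 ; w: 2.003 -2.747 -2.773 -2.007 -0.788 ; tcp: 0.303 -0.104 0.773 ; trq: -0.028 5.974 -0.373 3.606 0.874
step 22 ; q: -0.085 -1.851 -1.871 -0.889 -0.149 ; w: 1.986 -2.539 -2.647 -2.018 -0.798 ; tcp: 0.307 -0.111 0.756 ; trq: -0.143 5.838 -0.228 3.700 0.909
step 23 ; q: -0.055 -1.888 -1.909 -0.919 -0.161 ; w: 1.955 -2.329 -2.521 -2.021 -0.804 ; tcp: 0.311 -0.117 0.740 ; trq: -0.240 5.660 -0.058 3.785 0.940
step 24 ; q: -0.026 -1.921 -1.946 -0.950 -0.173 ; w: 1.910 -2.119 -2.395 -2.016 -0.806 ; tcp: 0.314 -0.123 0.724 ; trq: -0.316 5.447 0.134 3.862 0.968
step 25 ; q: 0.002 -1.951 -1.981 -0.980 -0.186 ; w: 1.850 -1.913 -2.270 -2.004 -0.804 ; tcp: 0.317 -0.129 0.708 ; trq: -0.372 5.208 0.344 3.930 0.993
step 26 ; q: 0.029 -1.979 -2.014 -1.010 -0.198 ; w: 1.778 -1.713 -2.146 -1.985 -0.799 ; tcp: 0.319 -0.134 0.693 ; trq: -0.406 4.950 0.567 3.991 1.015
step 27 ; q: 0.055 -2.003 -2.046 -1.039 -0.210 ; w: 1.693 -1.520 -2.023 -1.961 -0.790 ; tcp: 0.321 -0.139 0.678 ; trq: -0.418 4.678 0.801 4.045 1.035
step 28 ; q: 0.080 -2.024 -2.075 -1.068 -0.221 ; w: 1.598 -1.337 -1.902 -1.932 -0.779 ; tcp: 0.323 -0.143 0.663 ; trq: -0.411 4.400 1.042 4.092 1.051
step 29 ; q: 0.103 -2.043 -2.103 -1.097 -0.233 ; w: 1.494 -1.165 -1.782 -1.899 -0.764 ; tcp: 0.324 -0.147 0.648 ; trq: -0.386 4.121 1.285 4.132 1.064
step 30 ; q: 0.125 -2.060 -2.129 -1.125 -0.244 ; w: 1.381 -1.007 -1.664 -1.863 -0.746 ; tcp: 0.325 -0.151 0.634 ; trq: -0.345 3.845 1.528 4.166 1.075
step 31 ; q: 0.144 -2.074 -2.153 -1.153 -0.256 ; w: 1.263 -0.862 -1.548 -1.825 -0.726 ; tcp: 0.326 -0.154 0.621 ; trq: -0.290 3.578 1.767 4.194 1.083
step 32 ; q: 0.162 -2.086 -2.175 -1.180 -0.266 ; w: 1.140 -0.734 -1.435 -1.785 -0.703 ; tcp: 0.326 -0.157 0.608 ; trq: -0.225 3.322 2.000 4.216 1.088
step 33 ; q: 0.179 -2.096 -2.196 -1.206 -0.277 ; w: 1.015 -0.622 -1.323 -1.744 -0.679 ; tcp: 0.326 -0.160 0.595 ; trq: -0.151 3.081 2.222 4.234 1.092
step 34 ; q: 0.193 -2.104 -2.215 -1.232 -0.287 ; w: 0.890 -0.527 -1.214 -1.703 -0.653 ; tcp: 0.327 -0.162 0.583 ; trq: -0.073 2.858 2.431 4.247 1.093
step 35 ; q: 0.205 -2.112 -2.232 -1.257 -0.296 ; w: 0.765 -0.450 -1.107 -1.661 -0.625 ; tcp: 0.327 -0.164 0.571 ; trq: 0.008 2.655 2.624 4.256 1.093
step 36 ; q: 0.216 -2.118 -2.248 -1.282 -0.306 ; w: 0.645 -0.390 -1.004 -1.619 -0.597 ; tcp: 0.327 -0.166 0.559 ; trq: 0.089 2.474 2.798 4.262 1.091
step 37 ; q: 0.225 -2.124 -2.262 -1.306 -0.314 ; w: 0.529 -0.348 -0.904 -1.576 -0.567 ; tcp: 0.326 -0.168 0.548
final tcp position (m): 0.326 -0.168 0.548


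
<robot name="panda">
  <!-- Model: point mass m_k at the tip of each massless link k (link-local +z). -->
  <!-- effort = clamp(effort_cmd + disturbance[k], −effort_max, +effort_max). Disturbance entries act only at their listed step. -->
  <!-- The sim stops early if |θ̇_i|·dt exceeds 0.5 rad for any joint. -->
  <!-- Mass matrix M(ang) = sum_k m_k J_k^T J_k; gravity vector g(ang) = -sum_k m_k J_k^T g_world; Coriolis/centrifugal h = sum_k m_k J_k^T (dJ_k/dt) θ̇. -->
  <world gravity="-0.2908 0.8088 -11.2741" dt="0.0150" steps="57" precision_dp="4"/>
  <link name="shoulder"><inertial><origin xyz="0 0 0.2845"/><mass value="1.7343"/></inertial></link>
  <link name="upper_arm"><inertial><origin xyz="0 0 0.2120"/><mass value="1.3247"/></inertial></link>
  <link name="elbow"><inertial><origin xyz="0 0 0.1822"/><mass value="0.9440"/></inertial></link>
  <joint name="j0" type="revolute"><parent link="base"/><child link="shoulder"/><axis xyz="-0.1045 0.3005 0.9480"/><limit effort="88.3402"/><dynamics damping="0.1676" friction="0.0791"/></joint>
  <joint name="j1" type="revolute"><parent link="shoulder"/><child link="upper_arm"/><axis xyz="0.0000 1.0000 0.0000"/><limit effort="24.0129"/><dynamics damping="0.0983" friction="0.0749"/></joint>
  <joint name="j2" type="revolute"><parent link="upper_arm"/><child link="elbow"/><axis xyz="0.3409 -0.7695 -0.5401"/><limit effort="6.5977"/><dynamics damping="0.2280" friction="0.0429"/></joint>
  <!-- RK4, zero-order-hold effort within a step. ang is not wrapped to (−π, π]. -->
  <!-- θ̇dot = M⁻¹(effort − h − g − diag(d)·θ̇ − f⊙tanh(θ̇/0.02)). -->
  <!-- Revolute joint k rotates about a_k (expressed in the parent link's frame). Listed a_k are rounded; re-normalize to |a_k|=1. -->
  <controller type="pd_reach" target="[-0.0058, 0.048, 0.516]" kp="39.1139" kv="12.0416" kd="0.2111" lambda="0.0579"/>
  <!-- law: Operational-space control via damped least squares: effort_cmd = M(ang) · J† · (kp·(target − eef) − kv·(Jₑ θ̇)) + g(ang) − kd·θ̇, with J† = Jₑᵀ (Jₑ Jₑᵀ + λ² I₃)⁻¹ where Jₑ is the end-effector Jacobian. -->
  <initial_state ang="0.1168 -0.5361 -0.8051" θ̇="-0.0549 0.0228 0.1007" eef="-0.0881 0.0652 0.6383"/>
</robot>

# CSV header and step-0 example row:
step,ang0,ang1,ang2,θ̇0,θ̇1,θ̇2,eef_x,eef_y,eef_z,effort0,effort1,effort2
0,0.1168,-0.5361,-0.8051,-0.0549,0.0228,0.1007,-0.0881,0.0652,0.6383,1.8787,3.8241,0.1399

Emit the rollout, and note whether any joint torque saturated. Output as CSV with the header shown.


step,ang0,ang1,ang2,θ̇0,θ̇1,θ̇2,eef_x,eef_y,eef_z,effort0,effort1,effort2
1,0.1190,-0.5368,-0.8059,0.3192,-0.0875,-0.1682,-0.0879,0.0652,0.6382,1.7115,3.6654,0.2631
2,0.1256,-0.5383,-0.8090,0.5466,-0.1085,-0.2483,-0.0873,0.0654,0.6380,1.5611,3.4763,0.3265
3,0.1350,-0.5399,-0.8130,0.7085,-0.1046,-0.2735,-0.0863,0.0656,0.6379,1.4266,3.2916,0.3713
4,0.1465,-0.5413,-0.8171,0.8270,-0.0904,-0.2749,-0.0849,0.0658,0.6378,1.3064,3.1173,0.4070
5,0.1596,-0.5426,-0.8211,0.9156,-0.0733,-0.2665,-0.0833,0.0660,0.6377,1.1984,2.9554,0.4377
6,0.1738,-0.5435,-0.8250,0.9827,-0.0568,-0.2547,-0.0815,0.0663,0.6377,1.1009,2.8064,0.4654
7,0.1889,-0.5443,-0.8287,1.0340,-0.0426,-0.2423,-0.0794,0.0665,0.6377,1.0124,2.6700,0.4911
8,0.2047,-0.5448,-0.8323,1.0737,-0.0318,-0.2308,-0.0773,0.0667,0.6377,0.9317,2.5456,0.5150
9,0.2211,-0.5453,-0.8356,1.1051,-0.0249,-0.2207,-0.0751,0.0670,0.6377,0.8579,2.4328,0.5376
10,0.2378,-0.5456,-0.8389,1.1298,-0.0214,-0.2120,-0.0728,0.0673,0.6378,0.7901,2.3302,0.5588
11,0.2549,-0.5459,-0.8420,1.1486,-0.0205,-0.2038,-0.0705,0.0676,0.6378,0.7274,2.2363,0.5786
12,0.2722,-0.5462,-0.8450,1.1619,-0.0212,-0.1959,-0.0681,0.0680,0.6379,0.6691,2.1493,0.5970
13,0.2897,-0.5466,-0.8478,1.1705,-0.0232,-0.1881,-0.0658,0.0684,0.6379,0.6145,2.0681,0.6142
14,0.3073,-0.5469,-0.8506,1.1752,-0.0262,-0.1807,-0.0635,0.0687,0.6379,0.5632,1.9921,0.6303
15,0.3249,-0.5473,-0.8533,1.1770,-0.0302,-0.1738,-0.0612,0.0692,0.6380,0.5149,1.9208,0.6454
16,0.3426,-0.5478,-0.8558,1.1766,-0.0352,-0.1676,-0.0590,0.0696,0.6380,0.4692,1.8539,0.6596
17,0.3602,-0.5484,-0.8583,1.1747,-0.0414,-0.1621,-0.0568,0.0700,0.6380,0.4260,1.7914,0.6730
18,0.3778,-0.5491,-0.8607,1.1720,-0.0487,-0.1576,-0.0547,0.0705,0.6379,0.3850,1.7330,0.6857
19,0.3953,-0.5499,-0.8630,1.1689,-0.0571,-0.1538,-0.0527,0.0710,0.6379,0.3462,1.6786,0.6976
20,0.4128,-0.5508,-0.8653,1.1657,-0.0665,-0.1508,-0.0507,0.0714,0.6378,0.3093,1.6279,0.7087
21,0.4303,-0.5519,-0.8675,1.1625,-0.0767,-0.1484,-0.0487,0.0719,0.6378,0.2743,1.5808,0.7192
22,0.4477,-0.5531,-0.8697,1.1595,-0.0876,-0.1464,-0.0469,0.0724,0.6377,0.2409,1.5369,0.7290
23,0.4650,-0.5545,-0.8719,1.1569,-0.0991,-0.1450,-0.0451,0.0729,0.6376,0.2091,1.4960,0.7381
24,0.4823,-0.5561,-0.8740,1.1546,-0.1110,-0.1439,-0.0434,0.0733,0.6374,0.1787,1.4579,0.7465
25,0.4996,-0.5578,-0.8762,1.1528,-0.1233,-0.1432,-0.0417,0.0738,0.6373,0.1495,1.4223,0.7544
26,0.5169,-0.5598,-0.8783,1.1515,-0.1360,-0.1429,-0.0402,0.0742,0.6371,0.1216,1.3891,0.7617
27,0.5342,-0.5619,-0.8805,1.1508,-0.1488,-0.1429,-0.0387,0.0746,0.6370,0.0946,1.3581,0.7684
28,0.5514,-0.5642,-0.8826,1.1507,-0.1618,-0.1432,-0.0372,0.0750,0.6368,0.0686,1.3291,0.7746
29,0.5687,-0.5668,-0.8848,1.1510,-0.1750,-0.1438,-0.0359,0.0754,0.6366,0.0434,1.3021,0.7803
30,0.5859,-0.5695,-0.8869,1.1520,-0.1882,-0.1447,-0.0346,0.0757,0.6363,0.0190,1.2768,0.7854
31,0.6032,-0.5724,-0.8891,1.1534,-0.2014,-0.1459,-0.0333,0.0761,0.6361,-0.0049,1.2532,0.7902
32,0.6205,-0.5755,-0.8913,1.1553,-0.2146,-0.1474,-0.0321,0.0764,0.6359,-0.0282,1.2312,0.7945
33,0.6378,-0.5788,-0.8935,1.1575,-0.2277,-0.1492,-0.0310,0.0766,0.6356,-0.0511,1.2106,0.7983
34,0.6552,-0.5823,-0.8958,1.1600,-0.2408,-0.1512,-0.0299,0.0769,0.6353,-0.0737,1.1915,0.8017
35,0.6726,-0.5860,-0.8980,1.1627,-0.2537,-0.1536,-0.0289,0.0770,0.6350,-0.0960,1.1736,0.8047
36,0.6901,-0.5899,-0.9004,1.1655,-0.2664,-0.1563,-0.0279,0.0772,0.6347,-0.1180,1.1571,0.8074
37,0.7076,-0.5940,-0.9027,1.1683,-0.2790,-0.1592,-0.0270,0.0773,0.6344,-0.1399,1.1419,0.8096
38,0.7251,-0.5983,-0.9051,1.1709,-0.2913,-0.1624,-0.0261,0.0774,0.6341,-0.1617,1.1278,0.8115
39,0.7427,-0.6028,-0.9076,1.1733,-0.3033,-0.1659,-0.0252,0.0775,0.6338,-0.1834,1.1150,0.8129
40,0.7603,-0.6074,-0.9101,1.1754,-0.3150,-0.1696,-0.0244,0.0775,0.6334,-0.2051,1.1034,0.8141
41,0.7779,-0.6122,-0.9127,1.1770,-0.3264,-0.1736,-0.0236,0.0774,0.6331,-0.2267,1.0929,0.8148
42,0.7956,-0.6172,-0.9153,1.1780,-0.3374,-0.1779,-0.0228,0.0774,0.6327,-0.2483,1.0837,0.8153
43,0.8132,-0.6223,-0.9180,1.1784,-0.3480,-0.1824,-0.0221,0.0773,0.6323,-0.2698,1.0757,0.8154
44,0.8309,-0.6276,-0.9208,1.1781,-0.3582,-0.1870,-0.0214,0.0771,0.6319,-0.2914,1.0690,0.8152
45,0.8485,-0.6330,-0.9236,1.1769,-0.3680,-0.1919,-0.0207,0.0769,0.6315,-0.3128,1.0635,0.8146
46,0.8662,-0.6386,-0.9265,1.1749,-0.3773,-0.1970,-0.0200,0.0767,0.6310,-0.3343,1.0593,0.8138
47,0.8838,-0.6444,-0.9295,1.1720,-0.3861,-0.2022,-0.0194,0.0764,0.6306,-0.3556,1.0564,0.8127
48,0.9013,-0.6502,-0.9326,1.1681,-0.3943,-0.2076,-0.0188,0.0761,0.6302,-0.3768,1.0549,0.8113
49,0.9188,-0.6562,-0.9357,1.1632,-0.4021,-0.2131,-0.0181,0.0758,0.6297,-0.3978,1.0546,0.8096
50,0.9362,-0.6622,-0.9390,1.1574,-0.4093,-0.2187,-0.0175,0.0754,0.6292,-0.4186,1.0557,0.8077
51,0.9535,-0.6684,-0.9423,1.1505,-0.4160,-0.2243,-0.0169,0.0750,0.6287,-0.4393,1.0582,0.8056
52,0.9706,-0.6747,-0.9457,1.1427,-0.4221,-0.2300,-0.0164,0.0745,0.6282,-0.4596,1.0620,0.8033
53,0.9877,-0.6811,-0.9492,1.1339,-0.4276,-0.2358,-0.0158,0.0741,0.6277,-0.4797,1.0672,0.8008
54,1.0046,-0.6875,-0.9528,1.1242,-0.4326,-0.2415,-0.0152,0.0736,0.6272,-0.4995,1.0736,0.7982
55,1.0214,-0.6940,-0.9564,1.1137,-0.4370,-0.2472,-0.0147,0.0730,0.6266,-0.5189,1.0814,0.7953
56,1.0380,-0.7006,-0.9602,1.1023,-0.4409,-0.2529,-0.0141,0.0725,0.6261,-0.5380,1.0904,0.7924
57,1.0544,-0.7072,-0.9640,1.0902,-0.4442,-0.2586,-0.0136,0.0719,0.6255,,,
# any joint saturated: no


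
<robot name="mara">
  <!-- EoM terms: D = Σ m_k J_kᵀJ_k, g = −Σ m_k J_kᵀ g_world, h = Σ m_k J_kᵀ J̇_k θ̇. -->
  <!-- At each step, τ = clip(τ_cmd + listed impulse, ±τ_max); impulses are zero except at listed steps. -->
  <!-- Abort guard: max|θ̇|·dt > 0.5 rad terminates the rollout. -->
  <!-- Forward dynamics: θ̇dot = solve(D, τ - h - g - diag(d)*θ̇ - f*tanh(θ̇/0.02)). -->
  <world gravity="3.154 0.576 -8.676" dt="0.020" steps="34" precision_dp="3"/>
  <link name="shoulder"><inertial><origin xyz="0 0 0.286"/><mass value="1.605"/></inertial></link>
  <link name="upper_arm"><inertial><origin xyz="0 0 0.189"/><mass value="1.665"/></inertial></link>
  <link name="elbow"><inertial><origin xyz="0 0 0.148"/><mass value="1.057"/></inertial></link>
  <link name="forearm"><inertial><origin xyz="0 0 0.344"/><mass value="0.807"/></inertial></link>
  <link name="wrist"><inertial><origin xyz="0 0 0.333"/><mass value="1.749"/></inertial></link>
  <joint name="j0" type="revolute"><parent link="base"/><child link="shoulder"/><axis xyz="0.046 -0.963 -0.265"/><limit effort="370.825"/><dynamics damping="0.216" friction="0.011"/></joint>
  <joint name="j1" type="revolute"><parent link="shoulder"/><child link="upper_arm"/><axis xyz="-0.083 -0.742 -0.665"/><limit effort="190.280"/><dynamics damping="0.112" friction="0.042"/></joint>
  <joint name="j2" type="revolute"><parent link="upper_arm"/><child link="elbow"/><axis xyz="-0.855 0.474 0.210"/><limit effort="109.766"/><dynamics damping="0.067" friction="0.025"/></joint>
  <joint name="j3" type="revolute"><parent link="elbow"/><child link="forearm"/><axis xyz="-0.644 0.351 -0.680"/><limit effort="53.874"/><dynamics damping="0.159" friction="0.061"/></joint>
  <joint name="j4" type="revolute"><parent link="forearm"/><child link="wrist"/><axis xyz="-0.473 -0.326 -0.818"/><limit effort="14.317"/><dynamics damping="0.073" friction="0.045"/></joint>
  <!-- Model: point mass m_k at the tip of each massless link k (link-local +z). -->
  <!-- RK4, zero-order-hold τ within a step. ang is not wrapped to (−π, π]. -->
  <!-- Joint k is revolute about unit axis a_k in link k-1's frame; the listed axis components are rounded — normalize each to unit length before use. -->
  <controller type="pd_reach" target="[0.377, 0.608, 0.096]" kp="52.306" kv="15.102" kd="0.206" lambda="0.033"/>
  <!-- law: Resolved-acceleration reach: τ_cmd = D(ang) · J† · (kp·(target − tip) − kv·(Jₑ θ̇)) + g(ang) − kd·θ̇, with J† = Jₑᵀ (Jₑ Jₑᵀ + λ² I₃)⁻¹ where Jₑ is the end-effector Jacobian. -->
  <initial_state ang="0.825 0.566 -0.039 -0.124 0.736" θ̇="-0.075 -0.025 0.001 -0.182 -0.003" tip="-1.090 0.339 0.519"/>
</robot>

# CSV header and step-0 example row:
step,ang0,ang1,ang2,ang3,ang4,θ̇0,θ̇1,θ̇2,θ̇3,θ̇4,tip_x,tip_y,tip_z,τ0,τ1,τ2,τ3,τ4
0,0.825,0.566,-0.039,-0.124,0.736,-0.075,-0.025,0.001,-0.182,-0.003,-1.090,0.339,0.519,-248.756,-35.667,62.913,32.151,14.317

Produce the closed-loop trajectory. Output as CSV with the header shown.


step,ang0,ang1,ang2,ang3,ang4,θ̇0,θ̇1,θ̇2,θ̇3,θ̇4,tip_x,tip_y,tip_z,τ0,τ1,τ2,τ3,τ4
1,0.749,0.650,-0.091,-0.133,0.754,-7.319,7.869,-4.970,-0.898,1.585,-1.078,0.340,0.517,-180.926,-22.015,48.541,24.206,12.451
2,0.564,0.831,-0.201,-0.189,0.811,-10.904,9.791,-5.688,-4.861,3.853,-1.041,0.343,0.508,-94.747,-1.665,30.955,16.963,7.778
3,0.333,1.026,-0.310,-0.297,0.865,-12.174,9.728,-4.857,-6.299,1.872,-0.981,0.345,0.495,-34.468,9.481,18.571,12.544,5.306
4,0.088,1.215,-0.394,-0.426,0.894,-12.409,9.262,-3.461,-6.808,1.450,-0.906,0.345,0.480,0.827,12.035,11.445,10.410,3.443
5,-0.159,1.394,-0.455,-0.555,0.931,-12.346,8.763,-2.573,-6.289,2.612,-0.824,0.347,0.465,19.253,10.810,7.090,8.722,1.848
6,-0.405,1.563,-0.504,-0.668,0.998,-12.289,8.201,-2.230,-5.147,4.367,-0.741,0.349,0.453,26.601,8.819,4.002,6.806,0.514
7,-0.651,1.722,-0.548,-0.757,1.102,-12.353,7.655,-2.080,-3.971,6.101,-0.662,0.355,0.442,27.372,7.947,1.460,4.831,-0.513
8,-0.900,1.870,-0.588,-0.826,1.237,-12.596,7.244,-1.903,-3.028,7.502,-0.589,0.362,0.434,24.127,9.178,-0.816,3.127,-1.213
9,-1.157,2.013,-0.624,-0.879,1.396,-13.086,7.062,-1.592,-2.364,8.406,-0.522,0.371,0.429,17.594,12.927,-2.847,1.927,-1.609
10,-1.427,2.155,-0.651,-0.921,1.567,-13.949,7.194,-1.058,-1.978,8.771,-0.464,0.380,0.427,7.246,19.691,-4.677,1.335,-1.752
11,-1.721,2.305,-0.665,-0.959,1.742,-15.408,7.769,-0.139,-2.011,8.834,-0.412,0.390,0.429,-7.700,30.777,-6.878,1.307,-1.735
12,-2.054,2.473,-0.653,-1.005,1.922,-17.754,9.118,1.576,-3.061,9.584,-0.368,0.399,0.437,-15.126,42.559,-11.157,1.428,-1.836
13,-2.435,2.677,-0.594,-1.095,2.145,-20.110,11.539,4.987,-6.760,13.375,-0.331,0.408,0.453,62.844,-5.715,-7.695,1.677,-2.141
14,-2.790,2.895,-0.467,-1.258,2.410,-15.293,10.115,7.234,-9.143,12.463,-0.302,0.418,0.476,90.668,-52.299,7.809,2.072,-0.534
15,-3.023,3.046,-0.331,-1.413,2.557,-8.240,4.708,5.685,-5.455,1.695,-0.276,0.429,0.498,70.350,-54.353,12.476,-0.894,2.262
16,-3.130,3.101,-0.230,-1.508,2.548,-2.495,0.659,4.206,-3.660,-2.661,-0.249,0.441,0.512,49.861,-39.828,8.758,-2.160,2.287
17,-3.136,3.091,-0.154,-1.582,2.494,1.849,-1.578,3.555,-3.836,-2.559,-0.218,0.454,0.516,36.545,-24.731,3.270,-1.893,0.955
18,-3.066,3.049,-0.081,-1.670,2.455,5.204,-2.475,3.939,-5.255,-1.158,-0.183,0.467,0.512,28.757,-13.456,-1.424,-1.147,-0.423
19,-2.936,2.999,0.011,-1.794,2.441,7.887,-2.266,5.449,-7.487,-0.164,-0.147,0.481,0.504,19.041,-2.347,-4.766,-0.042,-1.372
20,-2.761,2.966,0.144,-1.967,2.432,9.578,-0.905,8.010,-9.836,-0.975,-0.112,0.495,0.495,-6.912,16.773,-7.881,1.582,-1.635
21,-2.576,2.972,0.330,-2.173,2.385,8.824,1.444,10.604,-10.357,-4.301,-0.077,0.511,0.489,-23.206,26.607,-11.577,2.007,-1.182
22,-2.424,3.021,0.552,-2.363,2.279,6.326,3.378,11.474,-8.421,-6.334,-0.043,0.527,0.483,-20.925,23.998,-14.625,0.780,-1.081
23,-2.325,3.095,0.768,-2.505,2.175,3.546,3.824,9.993,-5.843,-3.858,-0.010,0.543,0.474,-14.336,18.622,-15.772,-1.278,-2.044
24,-2.278,3.167,0.945,-2.601,2.129,1.256,3.300,7.641,-3.901,-0.482,0.022,0.559,0.463,-8.612,14.183,-15.003,-2.898,-3.083
25,-2.269,3.228,1.082,-2.664,2.129,-0.325,2.820,6.025,-2.608,0.536,0.052,0.573,0.449,-4.601,11.428,-13.703,-3.603,-3.404
26,-2.286,3.282,1.193,-2.707,2.137,-1.425,2.504,5.028,-1.777,0.379,0.080,0.584,0.434,-1.258,9.622,-12.645,-3.837,-3.388
27,-2.323,3.329,1.287,-2.738,2.142,-2.198,2.234,4.276,-1.309,0.210,0.106,0.594,0.418,1.919,8.410,-11.956,-3.881,-3.378
28,-2.372,3.371,1.366,-2.761,2.144,-2.713,1.962,3.658,-1.057,0.158,0.130,0.601,0.400,4.740,7.749,-11.572,-3.818,-3.408
29,-2.429,3.408,1.435,-2.780,2.144,-3.019,1.688,3.178,-0.874,-0.002,0.153,0.606,0.381,6.923,7.601,-11.405,-3.677,-3.412
30,-2.491,3.439,1.495,-2.796,2.142,-3.166,1.402,2.747,-0.754,-0.105,0.173,0.610,0.362,8.596,7.803,-11.378,-3.490,-3.424
31,-2.555,3.464,1.546,-2.810,2.140,-3.188,1.106,2.320,-0.698,-0.069,0.192,0.613,0.343,9.860,8.226,-11.431,-3.267,-3.461
32,-2.618,3.484,1.589,-2.823,2.137,-3.114,0.826,1.964,-0.621,-0.170,0.210,0.615,0.325,10.541,8.825,-11.506,-3.005,-3.439
33,-2.679,3.498,1.625,-2.835,2.132,-2.976,0.560,1.617,-0.570,-0.205,0.225,0.616,0.306,10.888,9.471,-11.572,-2.724,-3.408
34,-2.737,3.507,1.655,-2.846,2.127,-2.792,0.320,1.299,-0.526,-0.236,0.239,0.616,0.288,,,,,


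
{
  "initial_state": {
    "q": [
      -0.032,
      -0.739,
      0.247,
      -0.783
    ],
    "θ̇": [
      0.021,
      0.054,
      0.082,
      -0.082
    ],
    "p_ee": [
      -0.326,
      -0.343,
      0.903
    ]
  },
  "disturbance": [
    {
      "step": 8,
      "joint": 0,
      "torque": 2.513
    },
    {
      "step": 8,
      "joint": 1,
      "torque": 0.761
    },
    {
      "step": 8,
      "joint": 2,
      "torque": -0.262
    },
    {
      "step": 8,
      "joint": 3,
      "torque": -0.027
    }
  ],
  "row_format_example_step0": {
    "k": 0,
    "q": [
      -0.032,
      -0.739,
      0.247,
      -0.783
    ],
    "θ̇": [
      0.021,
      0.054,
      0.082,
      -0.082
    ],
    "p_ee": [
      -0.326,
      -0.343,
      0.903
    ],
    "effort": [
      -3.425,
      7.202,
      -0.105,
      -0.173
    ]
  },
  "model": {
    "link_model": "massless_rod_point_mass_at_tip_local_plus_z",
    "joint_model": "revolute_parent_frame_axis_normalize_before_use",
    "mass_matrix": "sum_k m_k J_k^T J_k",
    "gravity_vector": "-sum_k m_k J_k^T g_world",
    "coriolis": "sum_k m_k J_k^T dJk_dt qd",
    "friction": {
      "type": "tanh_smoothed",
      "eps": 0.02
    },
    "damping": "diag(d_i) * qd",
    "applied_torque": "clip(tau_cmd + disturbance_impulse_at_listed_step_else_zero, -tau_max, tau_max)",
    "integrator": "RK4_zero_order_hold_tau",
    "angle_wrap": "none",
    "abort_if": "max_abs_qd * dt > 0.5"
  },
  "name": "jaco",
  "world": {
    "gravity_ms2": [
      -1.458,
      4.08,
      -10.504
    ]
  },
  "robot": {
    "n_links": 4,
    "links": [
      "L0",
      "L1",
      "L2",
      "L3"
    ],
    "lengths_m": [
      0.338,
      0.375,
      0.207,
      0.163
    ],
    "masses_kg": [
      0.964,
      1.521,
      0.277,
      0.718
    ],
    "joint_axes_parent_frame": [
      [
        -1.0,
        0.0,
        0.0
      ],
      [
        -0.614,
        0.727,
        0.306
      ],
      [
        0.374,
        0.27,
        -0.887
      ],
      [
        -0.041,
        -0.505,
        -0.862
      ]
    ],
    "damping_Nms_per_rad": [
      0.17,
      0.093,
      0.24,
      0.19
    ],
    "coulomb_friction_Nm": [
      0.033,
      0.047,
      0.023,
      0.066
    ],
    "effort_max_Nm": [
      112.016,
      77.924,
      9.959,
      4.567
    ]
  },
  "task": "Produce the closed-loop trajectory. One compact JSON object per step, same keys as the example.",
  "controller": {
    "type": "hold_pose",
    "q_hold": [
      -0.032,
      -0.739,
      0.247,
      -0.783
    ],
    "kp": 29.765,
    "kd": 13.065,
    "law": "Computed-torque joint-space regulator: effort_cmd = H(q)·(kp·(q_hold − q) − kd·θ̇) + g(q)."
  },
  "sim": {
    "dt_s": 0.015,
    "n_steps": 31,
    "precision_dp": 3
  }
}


{"k":1,"q":[-0.032,-0.738,0.248,-0.782],"\u03b8\u0307":[0.014,0.037,0.034,-0.142],"p_ee":[-0.326,-0.342,0.904],"effort":[-3.327,7.297,-0.106,-0.177]}
{"k":2,"q":[-0.032,-0.738,0.248,-0.782],"\u03b8\u0307":[0.01,0.026,0.008,-0.153],"p_ee":[-0.326,-0.342,0.904],"effort":[-3.245,7.377,-0.108,-0.182]}
{"k":3,"q":[-0.031,-0.737,0.248,-0.782],"\u03b8\u0307":[0.007,0.018,-0.001,-0.152],"p_ee":[-0.325,-0.342,0.904],"effort":[-3.176,7.443,-0.113,-0.186]}
{"k":4,"q":[-0.031,-0.737,0.249,-0.782],"\u03b8\u0307":[0.005,0.011,-0.004,-0.15],"p_ee":[-0.325,-0.342,0.905],"effort":[-3.117,7.497,-0.119,-0.189]}
{"k":5,"q":[-0.031,-0.736,0.249,-0.782],"\u03b8\u0307":[0.004,0.006,-0.005,-0.149],"p_ee":[-0.325,-0.342,0.905],"effort":[-3.068,7.542,-0.124,-0.192]}
{"k":6,"q":[-0.031,-0.736,0.249,-0.781],"\u03b8\u0307":[0.003,0.001,-0.005,-0.148],"p_ee":[-0.325,-0.342,0.905],"effort":[-3.027,7.579,-0.128,-0.194]}
{"k":7,"q":[-0.031,-0.736,0.249,-0.781],"\u03b8\u0307":[0.002,-0.002,-0.005,-0.147],"p_ee":[-0.325,-0.342,0.905],"effort":[-2.993,7.609,-0.131,-0.196]}
{"k":8,"q":[-0.031,-0.736,0.249,-0.781],"\u03b8\u0307":[0.002,-0.005,-0.005,-0.146],"p_ee":[-0.325,-0.342,0.905],"effort":[-0.45,8.396,-0.396,-0.224]}
{"k":9,"q":[-0.031,-0.736,0.249,-0.78],"\u03b8\u0307":[0.024,-0.007,-0.006,-0.145],"p_ee":[-0.325,-0.341,0.905],"effort":[-3.441,7.502,-0.084,-0.193]}
{"k":10,"q":[-0.031,-0.736,0.249,-0.78],"\u03b8\u0307":[0.019,-0.009,-0.007,-0.145],"p_ee":[-0.325,-0.341,0.905],"effort":[-3.34,7.542,-0.095,-0.195]}
{"k":11,"q":[-0.031,-0.736,0.249,-0.78],"\u03b8\u0307":[0.014,-0.01,-0.007,-0.144],"p_ee":[-0.325,-0.341,0.905],"effort":[-3.256,7.576,-0.104,-0.197]}
{"k":12,"q":[-0.03,-0.736,0.249,-0.779],"\u03b8\u0307":[0.011,-0.011,-0.007,-0.144],"p_ee":[-0.325,-0.341,0.905],"effort":[-3.186,7.605,-0.111,-0.198]}
{"k":13,"q":[-0.03,-0.736,0.249,-0.779],"\u03b8\u0307":[0.008,-0.012,-0.006,-0.144],"p_ee":[-0.325,-0.341,0.905],"effort":[-3.127,7.628,-0.118,-0.199]}
{"k":14,"q":[-0.03,-0.736,0.249,-0.779],"\u03b8\u0307":[0.005,-0.012,-0.006,-0.144],"p_ee":[-0.325,-0.341,0.905],"effort":[-3.077,7.649,-0.123,-0.2]}
{"k":15,"q":[-0.03,-0.736,0.249,-0.778],"\u03b8\u0307":[0.003,-0.013,-0.006,-0.144],"p_ee":[-0.325,-0.341,0.905],"effort":[-3.036,7.666,-0.127,-0.201]}
{"k":16,"q":[-0.03,-0.736,0.249,-0.778],"\u03b8\u0307":[0.002,-0.013,-0.005,-0.144],"p_ee":[-0.325,-0.341,0.905],"effort":[-3.002,7.68,-0.131,-0.202]}
{"k":17,"q":[-0.03,-0.736,0.249,-0.778],"\u03b8\u0307":[0.001,-0.014,-0.005,-0.144],"p_ee":[-0.325,-0.341,0.905],"effort":[-2.973,7.692,-0.134,-0.202]}
{"k":18,"q":[-0.03,-0.736,0.249,-0.777],"\u03b8\u0307":[-0.0,-0.014,-0.005,-0.144],"p_ee":[-0.325,-0.341,0.905],"effort":[-2.949,7.703,-0.137,-0.203]}
{"k":19,"q":[-0.03,-0.736,0.249,-0.777],"\u03b8\u0307":[-0.001,-0.014,-0.005,-0.145],"p_ee":[-0.325,-0.341,0.905],"effort":[-2.928,7.712,-0.139,-0.204]}
{"k":20,"q":[-0.03,-0.736,0.249,-0.777],"\u03b8\u0307":[-0.002,-0.014,-0.005,-0.145],"p_ee":[-0.325,-0.341,0.905],"effort":[-2.911,7.719,-0.141,-0.204]}
{"k":21,"q":[-0.03,-0.736,0.249,-0.776],"\u03b8\u0307":[-0.002,-0.014,-0.004,-0.145],"p_ee":[-0.325,-0.341,0.905],"effort":[-2.897,7.726,-0.143,-0.204]}
{"k":22,"q":[-0.03,-0.736,0.249,-0.776],"\u03b8\u0307":[-0.003,-0.014,-0.004,-0.145],"p_ee":[-0.325,-0.341,0.905],"effort":[-2.884,7.731,-0.144,-0.205]}
{"k":23,"q":[-0.03,-0.736,0.249,-0.776],"\u03b8\u0307":[-0.003,-0.014,-0.004,-0.145],"p_ee":[-0.325,-0.341,0.905],"effort":[-2.874,7.736,-0.145,-0.205]}
{"k":24,"q":[-0.03,-0.736,0.249,-0.775],"\u03b8\u0307":[-0.003,-0.014,-0.004,-0.145],"p_ee":[-0.325,-0.341,0.905],"effort":[-2.865,7.74,-0.146,-0.205]}
{"k":25,"q":[-0.03,-0.736,0.249,-0.775],"\u03b8\u0307":[-0.003,-0.014,-0.004,-0.145],"p_ee":[-0.325,-0.341,0.905],"effort":[-2.858,7.744,-0.147,-0.205]}
{"k":26,"q":[-0.03,-0.736,0.25,-0.775],"\u03b8\u0307":[-0.003,-0.014,-0.004,-0.145],"p_ee":[-0.325,-0.341,0.905],"effort":[-2.851,7.747,-0.148,-0.206]}
{"k":27,"q":[-0.03,-0.736,0.25,-0.774],"\u03b8\u0307":[-0.003,-0.014,-0.004,-0.146],"p_ee":[-0.326,-0.341,0.905],"effort":[-2.845,7.75,-0.148,-0.206]}
{"k":28,"q":[-0.031,-0.736,0.25,-0.774],"\u03b8\u0307":[-0.003,-0.014,-0.005,-0.146],"p_ee":[-0.326,-0.341,0.905],"effort":[-2.84,7.752,-0.149,-0.206]}
{"k":29,"q":[-0.031,-0.736,0.25,-0.774],"\u03b8\u0307":[-0.003,-0.014,-0.005,-0.146],"p_ee":[-0.326,-0.341,0.905],"effort":[-2.836,7.754,-0.15,-0.206]}
{"k":30,"q":[-0.031,-0.736,0.25,-0.773],"\u03b8\u0307":[-0.003,-0.014,-0.005,-0.146],"p_ee":[-0.326,-0.342,0.905],"effort":[-2.832,7.756,-0.15,-0.206]}
{"k":31,"q":[-0.031,-0.736,0.25,-0.773],"\u03b8\u0307":[-0.003,-0.014,-0.005,-0.146],"p_ee":[-0.326,-0.342,0.905]}


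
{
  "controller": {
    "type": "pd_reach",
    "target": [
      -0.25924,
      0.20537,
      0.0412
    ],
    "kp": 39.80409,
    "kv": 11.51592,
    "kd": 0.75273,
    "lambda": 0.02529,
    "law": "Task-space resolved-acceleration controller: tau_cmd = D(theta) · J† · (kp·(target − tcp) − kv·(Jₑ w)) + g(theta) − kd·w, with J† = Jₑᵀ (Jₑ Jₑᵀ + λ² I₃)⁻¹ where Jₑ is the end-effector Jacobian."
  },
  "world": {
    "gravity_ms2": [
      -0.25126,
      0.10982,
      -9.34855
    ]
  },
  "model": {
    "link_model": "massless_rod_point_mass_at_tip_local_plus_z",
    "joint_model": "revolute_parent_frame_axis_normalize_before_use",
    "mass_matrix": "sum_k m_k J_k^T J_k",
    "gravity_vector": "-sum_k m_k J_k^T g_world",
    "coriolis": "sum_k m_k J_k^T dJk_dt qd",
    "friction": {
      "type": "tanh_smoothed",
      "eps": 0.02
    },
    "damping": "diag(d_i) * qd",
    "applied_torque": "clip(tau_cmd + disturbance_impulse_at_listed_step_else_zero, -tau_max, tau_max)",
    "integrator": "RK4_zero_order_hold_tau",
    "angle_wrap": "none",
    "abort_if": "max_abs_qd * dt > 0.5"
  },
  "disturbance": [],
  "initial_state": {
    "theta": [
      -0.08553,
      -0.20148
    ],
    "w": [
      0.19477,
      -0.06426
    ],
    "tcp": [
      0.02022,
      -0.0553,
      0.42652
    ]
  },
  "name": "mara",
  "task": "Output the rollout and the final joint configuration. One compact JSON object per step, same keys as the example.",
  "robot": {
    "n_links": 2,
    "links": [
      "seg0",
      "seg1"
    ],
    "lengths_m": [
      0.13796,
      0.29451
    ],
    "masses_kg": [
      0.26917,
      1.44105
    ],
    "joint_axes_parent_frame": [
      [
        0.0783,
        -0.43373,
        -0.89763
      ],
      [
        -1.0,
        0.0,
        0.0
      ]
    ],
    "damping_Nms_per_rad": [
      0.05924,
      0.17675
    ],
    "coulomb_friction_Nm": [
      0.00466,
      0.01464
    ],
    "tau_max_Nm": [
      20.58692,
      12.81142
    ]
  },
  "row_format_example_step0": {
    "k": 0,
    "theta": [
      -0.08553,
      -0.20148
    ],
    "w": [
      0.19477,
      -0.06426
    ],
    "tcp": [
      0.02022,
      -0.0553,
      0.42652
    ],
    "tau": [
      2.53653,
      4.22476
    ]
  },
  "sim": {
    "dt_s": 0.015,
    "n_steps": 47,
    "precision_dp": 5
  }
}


{"k":1,"theta":[-0.07861,-0.19886],"w":[0.72851,0.41041],"tcp":[0.01855,-0.0549,0.4267],"tau":[1.70626,3.25246]}
{"k":2,"theta":[-0.0649,-0.19024],"w":[1.10348,0.7377],"tcp":[0.0152,-0.05308,0.42722],"tau":[1.13001,2.54589]}
{"k":3,"theta":[-0.04631,-0.1775],"w":[1.37775,0.96077],"tcp":[0.01072,-0.05023,0.42792],"tau":[0.72018,2.02772]}
{"k":4,"theta":[-0.02412,-0.16197],"w":[1.58538,1.10986],"tcp":[0.0055,-0.04662,0.42868],"tau":[0.42238,1.64209]}
{"k":5,"theta":[0.00085,-0.1446],"w":[1.74739,1.20624],"tcp":[-0.00019,-0.04247,0.42939],"tau":[0.2015,1.34903]}
{"k":6,"theta":[0.02801,-0.12607],"w":[1.87725,1.26482],"tcp":[-0.00617,-0.0379,0.43001],"tau":[0.03429,1.12049]}
{"k":7,"theta":[0.05695,-0.10688],"w":[1.98374,1.29596],"tcp":[-0.01229,-0.03302,0.43049],"tau":[-0.09492,0.937]}
{"k":8,"theta":[0.08735,-0.08736],"w":[2.07264,1.30687],"tcp":[-0.01845,-0.02792,0.43081],"tau":[-0.19675,0.78522]}
{"k":9,"theta":[0.11899,-0.0678],"w":[2.14779,1.30254],"tcp":[-0.02457,-0.02266,0.43096],"tau":[-0.27847,0.6561]}
{"k":10,"theta":[0.15167,-0.04839],"w":[2.21169,1.28649],"tcp":[-0.03059,-0.01729,0.43093],"tau":[-0.34503,0.54357]}
{"k":11,"theta":[0.18524,-0.02929],"w":[2.26593,1.26115],"tcp":[-0.03648,-0.01186,0.43073],"tau":[-0.39981,0.44363]}
{"k":12,"theta":[0.21956,-0.01063],"w":[2.31152,1.22829],"tcp":[-0.04219,-0.0064,0.43035],"tau":[-0.44513,0.35369]}
{"k":13,"theta":[0.25451,0.0075],"w":[2.34905,1.18918],"tcp":[-0.04771,-0.00095,0.42983],"tau":[-0.48258,0.27212]}
{"k":14,"theta":[0.28996,0.02499],"w":[2.37893,1.14479],"tcp":[-0.05301,0.00446,0.42916],"tau":[-0.51328,0.19793]}
{"k":15,"theta":[0.32581,0.04179],"w":[2.40143,1.09586],"tcp":[-0.05809,0.0098,0.42836],"tau":[-0.53808,0.13059]}
{"k":16,"theta":[0.36194,0.05783],"w":[2.41679,1.04303],"tcp":[-0.06294,0.01505,0.42744],"tau":[-0.55766,0.06982]}
{"k":17,"theta":[0.39826,0.07304],"w":[2.42533,0.98682],"tcp":[-0.06756,0.02017,0.42643],"tau":[-0.57261,0.01552]}
{"k":18,"theta":[0.43465,0.0874],"w":[2.42739,0.92772],"tcp":[-0.07196,0.02516,0.42533],"tau":[-0.58351,-0.0323]}
{"k":19,"theta":[0.47103,0.10085],"w":[2.42345,0.86617],"tcp":[-0.07616,0.02999,0.42417],"tau":[-0.59092,-0.0736]}
{"k":20,"theta":[0.50731,0.11336],"w":[2.41406,0.80257],"tcp":[-0.08016,0.03464,0.42295],"tau":[-0.59543,-0.10829]}
{"k":21,"theta":[0.54342,0.1249],"w":[2.39985,0.73731],"tcp":[-0.08398,0.03911,0.42168],"tau":[-0.59761,-0.13633]}
{"k":22,"theta":[0.57928,0.13546],"w":[2.3815,0.67076],"tcp":[-0.08765,0.04338,0.42038],"tau":[-0.59805,-0.15767]}
{"k":23,"theta":[0.61485,0.14502],"w":[2.35973,0.60324],"tcp":[-0.09118,0.04745,0.41906],"tau":[-0.5973,-0.17231]}
{"k":24,"theta":[0.65006,0.15355],"w":[2.33522,0.53507],"tcp":[-0.09461,0.05132,0.41772],"tau":[-0.59586,-0.18027]}
{"k":25,"theta":[0.68489,0.16106],"w":[2.30865,0.46654],"tcp":[-0.09795,0.05499,0.41637],"tau":[-0.59421,-0.18163]}
{"k":26,"theta":[0.71931,0.16755],"w":[2.28062,0.39789],"tcp":[-0.10123,0.05845,0.415],"tau":[-0.59275,-0.17647]}
{"k":27,"theta":[0.75331,0.173],"w":[2.25166,0.32936],"tcp":[-0.10448,0.06173,0.41363],"tau":[-0.59181,-0.16492]}
{"k":28,"theta":[0.78686,0.17743],"w":[2.22221,0.26116],"tcp":[-0.10773,0.06482,0.41225],"tau":[-0.59166,-0.14715]}
{"k":29,"theta":[0.81998,0.18085],"w":[2.19263,0.19346],"tcp":[-0.11098,0.06773,0.41085],"tau":[-0.59254,-0.12333]}
{"k":30,"theta":[0.85265,0.18325],"w":[2.1632,0.12643],"tcp":[-0.11426,0.07049,0.40945],"tau":[-0.5946,-0.09364]}
{"k":31,"theta":[0.88488,0.18465],"w":[2.1341,0.0602],"tcp":[-0.1176,0.07309,0.40802],"tau":[-0.59797,-0.05831]}
{"k":32,"theta":[0.91667,0.18507],"w":[2.10571,-0.00456],"tcp":[-0.121,0.07557,0.40656],"tau":[-0.60293,-0.01864]}
{"k":33,"theta":[0.94806,0.18455],"w":[2.07922,-0.0656],"tcp":[-0.12448,0.07793,0.40507],"tau":[-0.61043,0.02048]}
{"k":34,"theta":[0.97904,0.18312],"w":[2.05253,-0.12617],"tcp":[-0.12805,0.0802,0.40354],"tau":[-0.61877,0.06574]}
{"k":35,"theta":[1.00963,0.18078],"w":[2.02576,-0.18628],"tcp":[-0.13171,0.08238,0.40196],"tau":[-0.62815,0.11722]}
{"k":36,"theta":[1.03981,0.17755],"w":[1.99911,-0.2456],"tcp":[-0.13547,0.08451,0.40032],"tau":[-0.63883,0.17424]}
{"k":37,"theta":[1.0696,0.17343],"w":[1.97263,-0.30388],"tcp":[-0.13934,0.08657,0.39862],"tau":[-0.6509,0.23629]}
{"k":38,"theta":[1.09899,0.16845],"w":[1.94627,-0.36094],"tcp":[-0.14333,0.0886,0.39685],"tau":[-0.66442,0.30291]}
{"k":39,"theta":[1.12798,0.16263],"w":[1.91998,-0.41661],"tcp":[-0.14743,0.0906,0.39499],"tau":[-0.67939,0.3737]}
{"k":40,"theta":[1.15658,0.15598],"w":[1.89364,-0.47077],"tcp":[-0.15164,0.09259,0.39304],"tau":[-0.69582,0.44831]}
{"k":41,"theta":[1.18478,0.14854],"w":[1.86716,-0.52332],"tcp":[-0.15596,0.09458,0.39098],"tau":[-0.71368,0.5264]}
{"k":42,"theta":[1.21258,0.14031],"w":[1.84044,-0.57414],"tcp":[-0.16038,0.09658,0.38882],"tau":[-0.73296,0.60766]}
{"k":43,"theta":[1.23998,0.13134],"w":[1.81339,-0.62315],"tcp":[-0.16491,0.09861,0.38654],"tau":[-0.75362,0.69176]}
{"k":44,"theta":[1.26697,0.12165],"w":[1.78593,-0.67027],"tcp":[-0.16952,0.10066,0.38414],"tau":[-0.77563,0.77841]}
{"k":45,"theta":[1.29354,0.11127],"w":[1.75798,-0.71541],"tcp":[-0.17421,0.10276,0.3816],"tau":[-0.79895,0.86728]}
{"k":46,"theta":[1.31969,0.10023],"w":[1.7295,-0.75849],"tcp":[-0.17897,0.10491,0.37893],"tau":[-0.82352,0.95807]}
{"k":47,"theta":[1.34541,0.08855],"w":[1.70046,-0.79947],"tcp":[-0.18378,0.1071,0.37612]}
{"summary": "final theta (rad): 1.34541 0.08855"}
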